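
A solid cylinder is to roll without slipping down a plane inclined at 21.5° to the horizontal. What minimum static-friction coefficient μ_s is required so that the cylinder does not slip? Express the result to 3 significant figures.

For this body I = (1/2)MR², i.e. k = I/(MR²) = 0.5.
Newton's second law down the slope: Mg sinθ − f = Ma. The torque equation fR = Iα (with α = a/R) gives f = kMa.
These give a = g sinθ/(1+k) and the required friction f = kMg sinθ/(1+k).
The normal force is N = Mg cosθ, so μ_min = f/N = k tanθ/(1+k).
μ_min = 0.5 × tan21.5° / 1.5 ≈ 0.131.

μ_min ≈ 0.131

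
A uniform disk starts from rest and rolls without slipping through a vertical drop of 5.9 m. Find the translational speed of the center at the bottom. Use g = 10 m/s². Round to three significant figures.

v ≈ 8.87 m/s

The moment of inertia is (1/2)MR², giving k ≡ I/(MR²) = 0.5.
The rolling condition ω = v/R makes the rotational term ½I(v/R)² = ½kMv², so KE_total = ½(1+k)Mv² = (3/4)Mv².
Energy conservation: Mgh = (3/4)Mv², so v = √(2gh/(1+k)) = √(2 × 10 × 5.9 / 1.5) ≈ 8.87 m/s.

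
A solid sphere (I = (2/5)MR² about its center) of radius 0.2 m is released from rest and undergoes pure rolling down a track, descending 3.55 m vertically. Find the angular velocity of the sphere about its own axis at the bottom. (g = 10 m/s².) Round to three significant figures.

With I = (2/5)MR², the ratio k = I/(MR²) is 0.4.
Rolling without slipping gives ω = v/R, so the total kinetic energy is ½Mv² + ½Iω² = ½(1+k)Mv² = (7/10)Mv².
Energy conservation Mgh = ½(1+k)Mv² gives v = √(2gh/(1+k)) = √(2 × 10 × 3.55 / 1.4) = 7.121 m/s.
The angular speed follows from ω = v/R = 7.121/0.2 ≈ 35.6 rad/s.

ω ≈ 35.6 rad/s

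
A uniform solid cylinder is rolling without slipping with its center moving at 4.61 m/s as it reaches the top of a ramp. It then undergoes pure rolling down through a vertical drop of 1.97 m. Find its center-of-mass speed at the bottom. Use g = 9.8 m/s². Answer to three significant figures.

v ≈ 6.86 m/s

The moment of inertia is (1/2)MR², giving k ≡ I/(MR²) = 0.5.
Pure rolling means v = ωR; then KE = ½Mv² + ½I(v/R)² = ½(1+k)Mv² = (3/4)Mv².
Conserving energy between top and bottom: (3/4)Mv² = (3/4)Mv₀² + Mgh, hence v² = v₀² + 2gh/(1+k).
v = √(4.61² + 2×9.8×1.97/1.5) = √46.99 ≈ 6.86 m/s.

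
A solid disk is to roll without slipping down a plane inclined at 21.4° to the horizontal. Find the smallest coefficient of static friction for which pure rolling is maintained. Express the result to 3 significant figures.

μ_min ≈ 0.131

Here I = (1/2)MR², so the shape factor k = I/(MR²) = 0.5.
Along the incline Mg sinθ − f = Ma, and torque about the center fR = Iα = kMR²(a/R) gives f = kMa.
These give a = g sinθ/(1+k) and the required friction f = kMg sinθ/(1+k).
The normal force is N = Mg cosθ, so μ_min = f/N = k tanθ/(1+k).
μ_min = 0.5 × tan21.4° / 1.5 ≈ 0.131.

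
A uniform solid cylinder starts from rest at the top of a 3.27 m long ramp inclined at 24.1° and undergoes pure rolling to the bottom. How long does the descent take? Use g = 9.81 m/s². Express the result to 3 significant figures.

t ≈ 1.56 s

For this body I = (1/2)MR², i.e. k = I/(MR²) = 0.5.
Translational: Mg sinθ − f = Ma. Rotational about the CM: fR = Iα = kMRa, so f = kMa.
Hence a = g sinθ/(1+k) = 9.81×sin24.1°/1.5 = 2.67 m/s².
With constant a from rest, t = √(2L/a) = √(2·3.27/2.67) ≈ 1.56 s.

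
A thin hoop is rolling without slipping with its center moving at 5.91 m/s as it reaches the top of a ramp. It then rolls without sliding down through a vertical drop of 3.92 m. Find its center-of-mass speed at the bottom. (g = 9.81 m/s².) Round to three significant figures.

The moment of inertia is MR², giving k ≡ I/(MR²) = 1.
Rolling without slipping gives ω = v/R, so the total kinetic energy is ½Mv² + ½Iω² = ½(1+k)Mv² = Mv².
Conserving energy between top and bottom: Mv² = Mv₀² + Mgh, hence v² = v₀² + 2gh/(1+k).
v = √(5.91² + 2×9.81×3.92/2) = √73.38 ≈ 8.57 m/s.

v ≈ 8.57 m/s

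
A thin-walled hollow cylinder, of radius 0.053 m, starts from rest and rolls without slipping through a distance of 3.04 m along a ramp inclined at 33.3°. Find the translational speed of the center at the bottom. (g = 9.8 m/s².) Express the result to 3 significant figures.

v ≈ 4.04 m/s

The moment of inertia is MR², giving k ≡ I/(MR²) = 1.
Since it rolls without slipping, ω = v/R and KE = ½Mv² + ½Iω² = ½(1+k)Mv² = Mv².
The vertical drop is h = L sinθ = 3.04 × sin33.3° = 1.669 m.
Setting Mgh = Mv² gives v = √(2gh/(1+k)) = √(2·9.8·1.669/2) ≈ 4.04 m/s.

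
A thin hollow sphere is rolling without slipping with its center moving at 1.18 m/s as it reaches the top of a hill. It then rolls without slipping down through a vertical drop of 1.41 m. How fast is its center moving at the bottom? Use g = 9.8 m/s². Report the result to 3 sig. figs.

v ≈ 4.24 m/s

For this body I = (2/3)MR², i.e. k = I/(MR²) = 2/3.
Since it rolls without slipping, ω = v/R and KE = ½Mv² + ½Iω² = ½(1+k)Mv² = (5/6)Mv².
Conserving energy between top and bottom: (5/6)Mv² = (5/6)Mv₀² + Mgh, hence v² = v₀² + 2gh/(1+k).
v = √(1.18² + 2×9.8×1.41/1.667) = √17.97 ≈ 4.24 m/s.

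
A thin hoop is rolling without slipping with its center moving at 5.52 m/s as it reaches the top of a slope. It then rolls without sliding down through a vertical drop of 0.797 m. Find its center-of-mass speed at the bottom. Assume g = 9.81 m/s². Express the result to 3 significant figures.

v ≈ 6.19 m/s

For this body I = MR², i.e. k = I/(MR²) = 1.
Since it rolls without slipping, ω = v/R and KE = ½Mv² + ½Iω² = ½(1+k)Mv² = Mv².
Conserving energy between top and bottom: Mv² = Mv₀² + Mgh, hence v² = v₀² + 2gh/(1+k).
v = √(5.52² + 2×9.81×0.797/2) = √38.29 ≈ 6.19 m/s.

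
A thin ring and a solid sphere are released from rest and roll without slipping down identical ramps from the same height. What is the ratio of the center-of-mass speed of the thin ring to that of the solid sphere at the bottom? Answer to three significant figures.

Each satisfies Mgh = ½(1+k)Mv² with k = I/(MR²), so v ∝ 1/√(1+k).
For the thin ring k = 1; for the solid sphere k = 0.4.
v₁/v₂ = √((1+k₂)/(1+k₁)) = √(1.4/2) ≈ 0.837.

v_ratio ≈ 0.837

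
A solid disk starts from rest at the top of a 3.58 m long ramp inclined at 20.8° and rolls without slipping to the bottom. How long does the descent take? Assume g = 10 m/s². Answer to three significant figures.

For this body I = (1/2)MR², i.e. k = I/(MR²) = 0.5.
Newton's second law down the slope: Mg sinθ − f = Ma. The torque equation fR = Iα (with α = a/R) gives f = kMa.
Hence a = g sinθ/(1+k) = 10×sin20.8°/1.5 = 2.367 m/s².
Starting from rest, L = ½at², so t = √(2L/a) = √(2×3.58/2.367) ≈ 1.74 s.

t ≈ 1.74 s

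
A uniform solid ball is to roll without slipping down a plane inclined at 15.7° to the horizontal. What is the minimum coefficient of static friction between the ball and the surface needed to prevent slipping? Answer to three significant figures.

The moment of inertia is (2/5)MR², giving k ≡ I/(MR²) = 0.4.
Newton's second law down the slope: Mg sinθ − f = Ma. The torque equation fR = Iα (with α = a/R) gives f = kMa.
These give a = g sinθ/(1+k) and the required friction f = kMg sinθ/(1+k).
The normal force is N = Mg cosθ, so μ_min = f/N = k tanθ/(1+k).
μ_min = 0.4 × tan15.7° / 1.4 ≈ 0.0803.

μ_min ≈ 0.0803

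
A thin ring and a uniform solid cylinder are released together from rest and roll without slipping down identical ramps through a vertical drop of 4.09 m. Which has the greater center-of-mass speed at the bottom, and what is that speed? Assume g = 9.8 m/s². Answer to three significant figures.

For rolling without slipping, Mgh = ½(1+k)Mv² where k = I/(MR²), so v = √(2gh/(1+k)).
Thin ring: k = 1, giving v = √(2×9.8×4.09/2) = 6.331 m/s.
Uniform solid cylinder: k = 0.5, giving v = √(2×9.8×4.09/1.5) = 7.31 m/s.
The smaller k wins: the uniform solid cylinder, at ≈ 7.31 m/s.

the uniform solid cylinder, at v ≈ 7.31 m/s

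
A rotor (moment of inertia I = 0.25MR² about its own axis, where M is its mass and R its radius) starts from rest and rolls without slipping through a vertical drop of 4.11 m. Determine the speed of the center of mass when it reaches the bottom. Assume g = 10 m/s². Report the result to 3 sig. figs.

v ≈ 8.11 m/s

For this body I = 0.25MR², i.e. k = I/(MR²) = 0.25.
Since it rolls without slipping, ω = v/R and KE = ½Mv² + ½Iω² = ½(1+k)Mv² = (5/8)Mv².
Energy conservation: Mgh = (5/8)Mv², so v = √(2gh/(1+k)) = √(2 × 10 × 4.11 / 1.25) ≈ 8.11 m/s.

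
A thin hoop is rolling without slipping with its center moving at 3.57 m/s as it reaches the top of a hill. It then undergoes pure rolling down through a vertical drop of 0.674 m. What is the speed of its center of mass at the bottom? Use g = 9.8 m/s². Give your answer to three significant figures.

The moment of inertia is MR², giving k ≡ I/(MR²) = 1.
Pure rolling means v = ωR; then KE = ½Mv² + ½I(v/R)² = ½(1+k)Mv² = Mv².
Energy conservation: Mv₀² + Mgh = Mv², so v² = v₀² + 2gh/(1+k).
v = √(3.57² + 2×9.8×0.674/2) = √19.35 ≈ 4.40 m/s.

v ≈ 4.40 m/s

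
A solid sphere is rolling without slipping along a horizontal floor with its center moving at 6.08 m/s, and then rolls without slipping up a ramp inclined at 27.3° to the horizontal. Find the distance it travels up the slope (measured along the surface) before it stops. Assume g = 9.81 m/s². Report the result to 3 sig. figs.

d ≈ 5.75 m

For this body I = (2/5)MR², i.e. k = I/(MR²) = 0.4.
Since it rolls without slipping, ω = v/R and KE = ½Mv² + ½Iω² = ½(1+k)Mv² = (7/10)Mv².
Setting this equal to Mgh gives the vertical rise h = (1+k)v₀²/(2g) = 1.4×6.08²/(2×9.81) = 2.638 m.
Along the incline, d = h/sinθ = 2.638/sin27.3° ≈ 5.75 m.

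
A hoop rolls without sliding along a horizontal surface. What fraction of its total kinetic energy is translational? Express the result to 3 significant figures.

fraction ≈ 0.500

Here I = MR², so the shape factor k = I/(MR²) = 1.
Since ω = v/R, the translational part is ½Mv² and the rotational part is ½I(v/R)² = ½kMv²; the total is ½(1+k)Mv².
The translational fraction is therefore 1/(1+k) = 1/2 ≈ 0.500.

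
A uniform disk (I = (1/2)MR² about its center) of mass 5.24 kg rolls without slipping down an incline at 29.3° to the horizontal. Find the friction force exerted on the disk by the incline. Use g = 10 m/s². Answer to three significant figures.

f ≈ 8.55 N

The moment of inertia is (1/2)MR², giving k ≡ I/(MR²) = 0.5.
Newton's second law down the slope: Mg sinθ − f = Ma. The torque equation fR = Iα (with α = a/R) gives f = kMa.
Combining, a = g sinθ/(1+k) and f = kMa = kMg sinθ/(1+k).
f = 0.5 × 5.24 × 10 × sin29.3° / 1.5 ≈ 8.55 N.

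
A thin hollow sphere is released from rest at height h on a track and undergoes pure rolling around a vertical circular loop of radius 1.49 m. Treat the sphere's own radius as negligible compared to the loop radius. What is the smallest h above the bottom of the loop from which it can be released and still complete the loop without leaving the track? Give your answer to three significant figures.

Here I = (2/3)MR², so the shape factor k = I/(MR²) = 2/3.
At the top of the loop, the minimum-contact condition is Mg = Mv_top²/r, so v_top² = gr.
With ω = v/R, the kinetic energy at speed v is ½(1+k)Mv² = (5/6)Mv².
Energy conservation from release (height h) to the top (height 2r): Mgh = Mg(2r) + (5/6)M·gr.
Thus h_min = 2r + (1+k)r/2 = r(2 + 1.667/2) = 1.49 × 2.833 ≈ 4.22 m.

h_min ≈ 4.22 m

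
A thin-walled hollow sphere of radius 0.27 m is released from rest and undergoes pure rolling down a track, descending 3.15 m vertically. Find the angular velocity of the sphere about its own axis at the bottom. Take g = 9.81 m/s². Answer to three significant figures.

ω ≈ 22.6 rad/s

With I = (2/3)MR², the ratio k = I/(MR²) is 2/3.
Pure rolling means v = ωR; then KE = ½Mv² + ½I(v/R)² = ½(1+k)Mv² = (5/6)Mv².
Energy conservation Mgh = ½(1+k)Mv² gives v = √(2gh/(1+k)) = √(2 × 9.81 × 3.15 / 1.667) = 6.089 m/s.
The angular speed follows from ω = v/R = 6.089/0.27 ≈ 22.6 rad/s.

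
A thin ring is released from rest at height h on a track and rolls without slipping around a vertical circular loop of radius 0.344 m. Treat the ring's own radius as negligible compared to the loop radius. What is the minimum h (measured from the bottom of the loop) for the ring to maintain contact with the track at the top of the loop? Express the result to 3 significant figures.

For this body I = MR², i.e. k = I/(MR²) = 1.
At the top, contact is just lost when gravity alone supplies the centripetal force: Mg = Mv_top²/r, i.e. v_top² = gr.
With ω = v/R, the kinetic energy at speed v is ½(1+k)Mv² = Mv².
Energy conservation from release (height h) to the top (height 2r): Mgh = Mg(2r) + M·gr.
Thus h_min = 2r + (1+k)r/2 = r(2 + 2/2) = 0.344 × 3 ≈ 1.03 m.

h_min ≈ 1.03 m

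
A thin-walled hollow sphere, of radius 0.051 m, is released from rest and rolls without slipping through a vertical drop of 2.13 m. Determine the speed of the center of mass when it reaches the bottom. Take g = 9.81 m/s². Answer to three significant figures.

With I = (2/3)MR², the ratio k = I/(MR²) is 2/3.
The rolling condition ω = v/R makes the rotational term ½I(v/R)² = ½kMv², so KE_total = ½(1+k)Mv² = (5/6)Mv².
Setting Mgh = (5/6)Mv² gives v = √(2gh/(1+k)) = √(2·9.81·2.13/1.667) ≈ 5.01 m/s.

v ≈ 5.01 m/s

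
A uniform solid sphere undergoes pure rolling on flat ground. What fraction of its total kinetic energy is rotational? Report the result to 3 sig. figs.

For this body I = (2/5)MR², i.e. k = I/(MR²) = 0.4.
Since ω = v/R, the translational part is ½Mv² and the rotational part is ½I(v/R)² = ½kMv²; the total is ½(1+k)Mv².
The rotational fraction is therefore k/(1+k) = 0.4/1.4 ≈ 0.286.

fraction ≈ 0.286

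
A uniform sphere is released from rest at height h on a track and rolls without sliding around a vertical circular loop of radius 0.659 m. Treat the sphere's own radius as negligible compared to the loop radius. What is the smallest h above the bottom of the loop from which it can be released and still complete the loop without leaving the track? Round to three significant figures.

With I = (2/5)MR², the ratio k = I/(MR²) is 0.4.
At the top of the loop, the minimum-contact condition is Mg = Mv_top²/r, so v_top² = gr.
With ω = v/R, the kinetic energy at speed v is ½(1+k)Mv² = (7/10)Mv².
Energy conservation from release (height h) to the top (height 2r): Mgh = Mg(2r) + (7/10)M·gr.
Thus h_min = 2r + (1+k)r/2 = r(2 + 1.4/2) = 0.659 × 2.7 ≈ 1.78 m.

h_min ≈ 1.78 m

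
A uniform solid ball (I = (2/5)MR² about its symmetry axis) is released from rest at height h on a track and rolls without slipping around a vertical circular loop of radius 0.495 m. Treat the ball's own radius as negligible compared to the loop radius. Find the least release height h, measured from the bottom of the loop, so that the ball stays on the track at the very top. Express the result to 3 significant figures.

h_min ≈ 1.34 m

Here I = (2/5)MR², so the shape factor k = I/(MR²) = 0.4.
At the top of the loop, the minimum-contact condition is Mg = Mv_top²/r, so v_top² = gr.
With ω = v/R, the kinetic energy at speed v is ½(1+k)Mv² = (7/10)Mv².
Energy conservation from release (height h) to the top (height 2r): Mgh = Mg(2r) + (7/10)M·gr.
Thus h_min = 2r + (1+k)r/2 = r(2 + 1.4/2) = 0.495 × 2.7 ≈ 1.34 m.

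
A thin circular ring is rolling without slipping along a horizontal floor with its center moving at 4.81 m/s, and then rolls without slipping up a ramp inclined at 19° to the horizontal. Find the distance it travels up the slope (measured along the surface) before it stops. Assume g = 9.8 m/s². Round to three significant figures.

d ≈ 7.25 m

Here I = MR², so the shape factor k = I/(MR²) = 1.
Since it rolls without slipping, ω = v/R and KE = ½Mv² + ½Iω² = ½(1+k)Mv² = Mv².
Setting this equal to Mgh gives the vertical rise h = (1+k)v₀²/(2g) = 2×4.81²/(2×9.8) = 2.361 m.
The distance along the slope is d = h/sinθ = 2.361/sin19° ≈ 7.25 m.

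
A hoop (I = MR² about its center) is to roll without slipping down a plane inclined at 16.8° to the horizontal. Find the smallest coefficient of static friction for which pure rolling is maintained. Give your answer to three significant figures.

For this body I = MR², i.e. k = I/(MR²) = 1.
Along the incline Mg sinθ − f = Ma, and torque about the center fR = Iα = kMR²(a/R) gives f = kMa.
These give a = g sinθ/(1+k) and the required friction f = kMg sinθ/(1+k).
With N = Mg cosθ, the no-slip condition f ≤ μN gives μ_min = f/N = k tanθ/(1+k).
μ_min = 1 × tan16.8° / 2 ≈ 0.151.

μ_min ≈ 0.151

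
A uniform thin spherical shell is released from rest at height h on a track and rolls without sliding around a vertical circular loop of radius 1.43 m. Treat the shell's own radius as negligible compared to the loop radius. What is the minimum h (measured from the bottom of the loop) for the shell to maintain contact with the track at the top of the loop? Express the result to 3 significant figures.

Here I = (2/3)MR², so the shape factor k = I/(MR²) = 2/3.
At the top, contact is just lost when gravity alone supplies the centripetal force: Mg = Mv_top²/r, i.e. v_top² = gr.
With ω = v/R, the kinetic energy at speed v is ½(1+k)Mv² = (5/6)Mv².
Energy conservation from release (height h) to the top (height 2r): Mgh = Mg(2r) + (5/6)M·gr.
Thus h_min = 2r + (1+k)r/2 = r(2 + 1.667/2) = 1.43 × 2.833 ≈ 4.05 m.

h_min ≈ 4.05 m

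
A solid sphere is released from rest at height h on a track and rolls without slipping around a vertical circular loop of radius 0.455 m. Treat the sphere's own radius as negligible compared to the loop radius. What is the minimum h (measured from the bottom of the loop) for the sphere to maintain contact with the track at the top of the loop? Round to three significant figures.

For this body I = (2/5)MR², i.e. k = I/(MR²) = 0.4.
At the top, contact is just lost when gravity alone supplies the centripetal force: Mg = Mv_top²/r, i.e. v_top² = gr.
With ω = v/R, the kinetic energy at speed v is ½(1+k)Mv² = (7/10)Mv².
Energy conservation from release (height h) to the top (height 2r): Mgh = Mg(2r) + (7/10)M·gr.
Thus h_min = 2r + (1+k)r/2 = r(2 + 1.4/2) = 0.455 × 2.7 ≈ 1.23 m.

h_min ≈ 1.23 m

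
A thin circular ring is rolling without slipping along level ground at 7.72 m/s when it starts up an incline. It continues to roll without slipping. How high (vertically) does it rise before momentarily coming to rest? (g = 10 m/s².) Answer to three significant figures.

The moment of inertia is MR², giving k ≡ I/(MR²) = 1.
The rolling condition ω = v/R makes the rotational term ½I(v/R)² = ½kMv², so KE_total = ½(1+k)Mv² = Mv².
All of this converts to potential energy at the highest point: Mv₀² = Mgh.
Thus h = (1+k)v₀²/(2g) = 2 × 7.72² / (2 × 10) ≈ 5.96 m.

h ≈ 5.96 m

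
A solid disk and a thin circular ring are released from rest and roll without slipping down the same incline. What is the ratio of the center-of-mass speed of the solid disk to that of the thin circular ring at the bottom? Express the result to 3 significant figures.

v_ratio ≈ 1.15

Each satisfies Mgh = ½(1+k)Mv² with k = I/(MR²), so v ∝ 1/√(1+k).
For the solid disk k = 0.5; for the thin circular ring k = 1.
v₁/v₂ = √((1+k₂)/(1+k₁)) = √(2/1.5) ≈ 1.15.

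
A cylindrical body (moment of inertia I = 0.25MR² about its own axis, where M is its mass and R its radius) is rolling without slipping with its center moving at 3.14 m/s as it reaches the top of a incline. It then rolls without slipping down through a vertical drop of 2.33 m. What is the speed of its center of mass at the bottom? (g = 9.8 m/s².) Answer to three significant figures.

v ≈ 6.81 m/s

With I = 0.25MR², the ratio k = I/(MR²) is 0.25.
Since it rolls without slipping, ω = v/R and KE = ½Mv² + ½Iω² = ½(1+k)Mv² = (5/8)Mv².
Conserving energy between top and bottom: (5/8)Mv² = (5/8)Mv₀² + Mgh, hence v² = v₀² + 2gh/(1+k).
v = √(3.14² + 2×9.8×2.33/1.25) = √46.39 ≈ 6.81 m/s.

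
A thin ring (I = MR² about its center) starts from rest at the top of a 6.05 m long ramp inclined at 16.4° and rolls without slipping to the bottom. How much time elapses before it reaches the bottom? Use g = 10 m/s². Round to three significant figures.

t ≈ 2.93 s

For this body I = MR², i.e. k = I/(MR²) = 1.
Along the incline Mg sinθ − f = Ma, and torque about the center fR = Iα = kMR²(a/R) gives f = kMa.
Hence a = g sinθ/(1+k) = 10×sin16.4°/2 = 1.412 m/s².
Starting from rest, L = ½at², so t = √(2L/a) = √(2×6.05/1.412) ≈ 2.93 s.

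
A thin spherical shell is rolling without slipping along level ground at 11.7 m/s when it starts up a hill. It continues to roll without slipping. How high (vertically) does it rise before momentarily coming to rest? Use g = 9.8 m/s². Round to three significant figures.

With I = (2/3)MR², the ratio k = I/(MR²) is 2/3.
Since it rolls without slipping, ω = v/R and KE = ½Mv² + ½Iω² = ½(1+k)Mv² = (5/6)Mv².
At the top the kinetic energy is zero, so (5/6)Mv₀² = Mgh.
Thus h = (1+k)v₀²/(2g) = 1.667 × 11.7² / (2 × 9.8) ≈ 11.6 m.

h ≈ 11.6 m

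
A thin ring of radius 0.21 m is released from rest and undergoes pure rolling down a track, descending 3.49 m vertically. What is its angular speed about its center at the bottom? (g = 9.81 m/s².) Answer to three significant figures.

The moment of inertia is MR², giving k ≡ I/(MR²) = 1.
Rolling without slipping gives ω = v/R, so the total kinetic energy is ½Mv² + ½Iω² = ½(1+k)Mv² = Mv².
Energy conservation Mgh = ½(1+k)Mv² gives v = √(2gh/(1+k)) = √(2 × 9.81 × 3.49 / 2) = 5.851 m/s.
Then ω = v/R = 5.851 / 0.21 ≈ 27.9 rad/s.

ω ≈ 27.9 rad/s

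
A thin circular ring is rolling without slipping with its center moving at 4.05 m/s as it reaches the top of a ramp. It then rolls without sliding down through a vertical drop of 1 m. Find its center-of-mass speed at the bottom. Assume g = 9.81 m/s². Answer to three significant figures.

v ≈ 5.12 m/s

For this body I = MR², i.e. k = I/(MR²) = 1.
Pure rolling means v = ωR; then KE = ½Mv² + ½I(v/R)² = ½(1+k)Mv² = Mv².
Energy conservation: Mv₀² + Mgh = Mv², so v² = v₀² + 2gh/(1+k).
v = √(4.05² + 2×9.81×1/2) = √26.21 ≈ 5.12 m/s.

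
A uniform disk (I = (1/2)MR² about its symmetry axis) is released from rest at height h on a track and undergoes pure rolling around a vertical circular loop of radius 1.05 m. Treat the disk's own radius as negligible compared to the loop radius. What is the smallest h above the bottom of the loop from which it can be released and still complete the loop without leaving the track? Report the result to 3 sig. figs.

h_min ≈ 2.89 m

With I = (1/2)MR², the ratio k = I/(MR²) is 0.5.
At the top of the loop, the minimum-contact condition is Mg = Mv_top²/r, so v_top² = gr.
With ω = v/R, the kinetic energy at speed v is ½(1+k)Mv² = (3/4)Mv².
Energy conservation from release (height h) to the top (height 2r): Mgh = Mg(2r) + (3/4)M·gr.
Thus h_min = 2r + (1+k)r/2 = r(2 + 1.5/2) = 1.05 × 2.75 ≈ 2.89 m.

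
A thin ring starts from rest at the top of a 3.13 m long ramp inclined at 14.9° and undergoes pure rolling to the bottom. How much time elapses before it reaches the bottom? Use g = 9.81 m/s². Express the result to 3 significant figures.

For this body I = MR², i.e. k = I/(MR²) = 1.
Along the incline Mg sinθ − f = Ma, and torque about the center fR = Iα = kMR²(a/R) gives f = kMa.
Hence a = g sinθ/(1+k) = 9.81×sin14.9°/2 = 1.261 m/s².
With constant a from rest, t = √(2L/a) = √(2·3.13/1.261) ≈ 2.23 s.

t ≈ 2.23 s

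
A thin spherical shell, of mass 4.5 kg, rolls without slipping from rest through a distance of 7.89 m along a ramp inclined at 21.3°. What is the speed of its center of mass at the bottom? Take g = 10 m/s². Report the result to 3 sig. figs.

For this body I = (2/3)MR², i.e. k = I/(MR²) = 2/3.
Rolling without slipping gives ω = v/R, so the total kinetic energy is ½Mv² + ½Iω² = ½(1+k)Mv² = (5/6)Mv².
The vertical drop is h = L sinθ = 7.89 × sin21.3° = 2.866 m.
Energy conservation: Mgh = (5/6)Mv², so v = √(2gh/(1+k)) = √(2 × 10 × 2.866 / 1.667) ≈ 5.86 m/s.

v ≈ 5.86 m/s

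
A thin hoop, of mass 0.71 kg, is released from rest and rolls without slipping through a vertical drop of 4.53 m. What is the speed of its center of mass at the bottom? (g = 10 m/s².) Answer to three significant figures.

With I = MR², the ratio k = I/(MR²) is 1.
Rolling without slipping gives ω = v/R, so the total kinetic energy is ½Mv² + ½Iω² = ½(1+k)Mv² = Mv².
Energy conservation: Mgh = Mv², so v = √(2gh/(1+k)) = √(2 × 10 × 4.53 / 2) ≈ 6.73 m/s.

v ≈ 6.73 m/s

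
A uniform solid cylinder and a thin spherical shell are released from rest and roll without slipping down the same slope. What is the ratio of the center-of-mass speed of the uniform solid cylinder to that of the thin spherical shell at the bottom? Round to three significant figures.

Each satisfies Mgh = ½(1+k)Mv² with k = I/(MR²), so v ∝ 1/√(1+k).
For the uniform solid cylinder k = 0.5; for the thin spherical shell k = 2/3.
v₁/v₂ = √((1+k₂)/(1+k₁)) = √(1.667/1.5) ≈ 1.05.

v_ratio ≈ 1.05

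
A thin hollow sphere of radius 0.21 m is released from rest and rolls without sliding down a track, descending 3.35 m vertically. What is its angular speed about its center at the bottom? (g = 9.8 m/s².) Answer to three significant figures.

The moment of inertia is (2/3)MR², giving k ≡ I/(MR²) = 2/3.
The rolling condition ω = v/R makes the rotational term ½I(v/R)² = ½kMv², so KE_total = ½(1+k)Mv² = (5/6)Mv².
Energy conservation Mgh = ½(1+k)Mv² gives v = √(2gh/(1+k)) = √(2 × 9.8 × 3.35 / 1.667) = 6.277 m/s.
The angular speed follows from ω = v/R = 6.277/0.21 ≈ 29.9 rad/s.

ω ≈ 29.9 rad/s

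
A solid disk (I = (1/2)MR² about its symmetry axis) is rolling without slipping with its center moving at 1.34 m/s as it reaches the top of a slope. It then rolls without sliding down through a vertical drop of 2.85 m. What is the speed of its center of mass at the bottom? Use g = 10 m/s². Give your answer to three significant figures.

Here I = (1/2)MR², so the shape factor k = I/(MR²) = 0.5.
The rolling condition ω = v/R makes the rotational term ½I(v/R)² = ½kMv², so KE_total = ½(1+k)Mv² = (3/4)Mv².
Conserving energy between top and bottom: (3/4)Mv² = (3/4)Mv₀² + Mgh, hence v² = v₀² + 2gh/(1+k).
v = √(1.34² + 2×10×2.85/1.5) = √39.8 ≈ 6.31 m/s.

v ≈ 6.31 m/s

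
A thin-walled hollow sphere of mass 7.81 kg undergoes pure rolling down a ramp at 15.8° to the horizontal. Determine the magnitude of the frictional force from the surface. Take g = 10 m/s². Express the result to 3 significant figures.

For this body I = (2/3)MR², i.e. k = I/(MR²) = 2/3.
Along the incline Mg sinθ − f = Ma, and torque about the center fR = Iα = kMR²(a/R) gives f = kMa.
Combining, a = g sinθ/(1+k) and f = kMa = kMg sinθ/(1+k).
f = (2/3) × 7.81 × 10 × sin15.8° / 1.667 ≈ 8.51 N.

f ≈ 8.51 N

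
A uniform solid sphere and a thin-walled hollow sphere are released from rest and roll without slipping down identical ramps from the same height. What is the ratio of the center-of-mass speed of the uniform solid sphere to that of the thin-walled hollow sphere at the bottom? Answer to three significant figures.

v_ratio ≈ 1.09

Each satisfies Mgh = ½(1+k)Mv² with k = I/(MR²), so v ∝ 1/√(1+k).
For the uniform solid sphere k = 0.4; for the thin-walled hollow sphere k = 2/3.
v₁/v₂ = √((1+k₂)/(1+k₁)) = √(1.667/1.4) ≈ 1.09.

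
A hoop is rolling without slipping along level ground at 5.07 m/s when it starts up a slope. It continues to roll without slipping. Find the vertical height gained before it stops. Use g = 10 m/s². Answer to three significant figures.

h ≈ 2.57 m

For this body I = MR², i.e. k = I/(MR²) = 1.
Since it rolls without slipping, ω = v/R and KE = ½Mv² + ½Iω² = ½(1+k)Mv² = Mv².
All of this converts to potential energy at the highest point: Mv₀² = Mgh.
Thus h = (1+k)v₀²/(2g) = 2 × 5.07² / (2 × 10) ≈ 2.57 m.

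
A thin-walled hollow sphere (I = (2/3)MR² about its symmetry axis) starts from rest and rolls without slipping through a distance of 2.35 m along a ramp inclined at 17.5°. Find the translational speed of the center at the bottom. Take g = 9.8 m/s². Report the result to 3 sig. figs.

The moment of inertia is (2/3)MR², giving k ≡ I/(MR²) = 2/3.
Rolling without slipping gives ω = v/R, so the total kinetic energy is ½Mv² + ½Iω² = ½(1+k)Mv² = (5/6)Mv².
The vertical drop is h = L sinθ = 2.35 × sin17.5° = 0.7067 m.
Setting Mgh = (5/6)Mv² gives v = √(2gh/(1+k)) = √(2·9.8·0.7067/1.667) ≈ 2.88 m/s.

v ≈ 2.88 m/s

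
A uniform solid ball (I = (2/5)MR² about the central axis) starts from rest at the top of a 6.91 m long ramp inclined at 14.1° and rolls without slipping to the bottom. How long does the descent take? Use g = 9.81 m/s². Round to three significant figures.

With I = (2/5)MR², the ratio k = I/(MR²) is 0.4.
Translational: Mg sinθ − f = Ma. Rotational about the CM: fR = Iα = kMRa, so f = kMa.
Hence a = g sinθ/(1+k) = 9.81×sin14.1°/1.4 = 1.707 m/s².
With constant a from rest, t = √(2L/a) = √(2·6.91/1.707) ≈ 2.85 s.

t ≈ 2.85 s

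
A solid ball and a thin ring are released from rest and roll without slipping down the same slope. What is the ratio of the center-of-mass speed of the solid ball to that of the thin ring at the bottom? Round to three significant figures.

v_ratio ≈ 1.20

Each satisfies Mgh = ½(1+k)Mv² with k = I/(MR²), so v ∝ 1/√(1+k).
For the solid ball k = 0.4; for the thin ring k = 1.
v₁/v₂ = √((1+k₂)/(1+k₁)) = √(2/1.4) ≈ 1.20.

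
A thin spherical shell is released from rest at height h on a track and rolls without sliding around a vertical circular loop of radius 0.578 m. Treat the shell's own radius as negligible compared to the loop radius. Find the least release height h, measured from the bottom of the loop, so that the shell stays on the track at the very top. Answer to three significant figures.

h_min ≈ 1.64 m

Here I = (2/3)MR², so the shape factor k = I/(MR²) = 2/3.
At the top of the loop, the minimum-contact condition is Mg = Mv_top²/r, so v_top² = gr.
With ω = v/R, the kinetic energy at speed v is ½(1+k)Mv² = (5/6)Mv².
Energy conservation from release (height h) to the top (height 2r): Mgh = Mg(2r) + (5/6)M·gr.
Thus h_min = 2r + (1+k)r/2 = r(2 + 1.667/2) = 0.578 × 2.833 ≈ 1.64 m.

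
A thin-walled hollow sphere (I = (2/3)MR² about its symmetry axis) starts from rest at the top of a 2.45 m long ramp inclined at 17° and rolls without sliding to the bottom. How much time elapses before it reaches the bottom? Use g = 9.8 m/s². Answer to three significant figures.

t ≈ 1.69 s

Here I = (2/3)MR², so the shape factor k = I/(MR²) = 2/3.
Translational: Mg sinθ − f = Ma. Rotational about the CM: fR = Iα = kMRa, so f = kMa.
Hence a = g sinθ/(1+k) = 9.8×sin17°/1.667 = 1.719 m/s².
Starting from rest, L = ½at², so t = √(2L/a) = √(2×2.45/1.719) ≈ 1.69 s.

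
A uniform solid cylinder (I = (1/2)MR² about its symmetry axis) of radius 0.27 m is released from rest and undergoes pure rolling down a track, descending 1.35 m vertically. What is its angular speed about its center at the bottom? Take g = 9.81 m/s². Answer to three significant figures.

ω ≈ 15.6 rad/s

The moment of inertia is (1/2)MR², giving k ≡ I/(MR²) = 0.5.
The rolling condition ω = v/R makes the rotational term ½I(v/R)² = ½kMv², so KE_total = ½(1+k)Mv² = (3/4)Mv².
Energy conservation Mgh = ½(1+k)Mv² gives v = √(2gh/(1+k)) = √(2 × 9.81 × 1.35 / 1.5) = 4.202 m/s.
The angular speed follows from ω = v/R = 4.202/0.27 ≈ 15.6 rad/s.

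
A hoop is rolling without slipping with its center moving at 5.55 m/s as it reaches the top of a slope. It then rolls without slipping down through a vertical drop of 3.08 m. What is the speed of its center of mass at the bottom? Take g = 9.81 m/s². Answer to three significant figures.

v ≈ 7.81 m/s

The moment of inertia is MR², giving k ≡ I/(MR²) = 1.
Pure rolling means v = ωR; then KE = ½Mv² + ½I(v/R)² = ½(1+k)Mv² = Mv².
Energy conservation: Mv₀² + Mgh = Mv², so v² = v₀² + 2gh/(1+k).
v = √(5.55² + 2×9.81×3.08/2) = √61.02 ≈ 7.81 m/s.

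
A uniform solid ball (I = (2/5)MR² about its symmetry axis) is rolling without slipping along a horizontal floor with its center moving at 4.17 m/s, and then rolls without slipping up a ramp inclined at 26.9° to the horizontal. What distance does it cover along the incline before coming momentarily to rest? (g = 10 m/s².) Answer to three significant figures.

The moment of inertia is (2/5)MR², giving k ≡ I/(MR²) = 0.4.
Pure rolling means v = ωR; then KE = ½Mv² + ½I(v/R)² = ½(1+k)Mv² = (7/10)Mv².
Setting this equal to Mgh gives the vertical rise h = (1+k)v₀²/(2g) = 1.4×4.17²/(2×10) = 1.217 m.
The distance along the slope is d = h/sinθ = 1.217/sin26.9° ≈ 2.69 m.

d ≈ 2.69 m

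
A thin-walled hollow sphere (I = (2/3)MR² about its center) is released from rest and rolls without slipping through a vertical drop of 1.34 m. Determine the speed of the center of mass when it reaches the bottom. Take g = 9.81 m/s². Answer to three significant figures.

Here I = (2/3)MR², so the shape factor k = I/(MR²) = 2/3.
The rolling condition ω = v/R makes the rotational term ½I(v/R)² = ½kMv², so KE_total = ½(1+k)Mv² = (5/6)Mv².
Setting Mgh = (5/6)Mv² gives v = √(2gh/(1+k)) = √(2·9.81·1.34/1.667) ≈ 3.97 m/s.

v ≈ 3.97 m/s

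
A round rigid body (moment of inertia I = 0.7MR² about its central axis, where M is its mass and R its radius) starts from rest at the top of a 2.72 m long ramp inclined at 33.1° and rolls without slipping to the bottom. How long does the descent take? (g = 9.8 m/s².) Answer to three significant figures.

t ≈ 1.31 s

With I = 0.7MR², the ratio k = I/(MR²) is 0.7.
Translational: Mg sinθ − f = Ma. Rotational about the CM: fR = Iα = kMRa, so f = kMa.
Hence a = g sinθ/(1+k) = 9.8×sin33.1°/1.7 = 3.148 m/s².
With constant a from rest, t = √(2L/a) = √(2·2.72/3.148) ≈ 1.31 s.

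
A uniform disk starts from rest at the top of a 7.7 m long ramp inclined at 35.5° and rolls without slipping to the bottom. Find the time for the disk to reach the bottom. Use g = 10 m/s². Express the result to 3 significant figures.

The moment of inertia is (1/2)MR², giving k ≡ I/(MR²) = 0.5.
Along the incline Mg sinθ − f = Ma, and torque about the center fR = Iα = kMR²(a/R) gives f = kMa.
Hence a = g sinθ/(1+k) = 10×sin35.5°/1.5 = 3.871 m/s².
Starting from rest, L = ½at², so t = √(2L/a) = √(2×7.7/3.871) ≈ 1.99 s.

t ≈ 1.99 s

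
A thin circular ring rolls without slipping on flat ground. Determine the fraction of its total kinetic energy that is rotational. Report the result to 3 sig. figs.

The moment of inertia is MR², giving k ≡ I/(MR²) = 1.
Since ω = v/R, the translational part is ½Mv² and the rotational part is ½I(v/R)² = ½kMv²; the total is ½(1+k)Mv².
The rotational fraction is therefore k/(1+k) = 1/2 ≈ 0.500.

fraction ≈ 0.500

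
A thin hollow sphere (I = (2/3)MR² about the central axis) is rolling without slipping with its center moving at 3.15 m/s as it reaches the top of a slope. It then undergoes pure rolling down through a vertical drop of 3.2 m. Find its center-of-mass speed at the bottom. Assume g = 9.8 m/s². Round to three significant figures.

v ≈ 6.90 m/s

The moment of inertia is (2/3)MR², giving k ≡ I/(MR²) = 2/3.
The rolling condition ω = v/R makes the rotational term ½I(v/R)² = ½kMv², so KE_total = ½(1+k)Mv² = (5/6)Mv².
Energy conservation: (5/6)Mv₀² + Mgh = (5/6)Mv², so v² = v₀² + 2gh/(1+k).
v = √(3.15² + 2×9.8×3.2/1.667) = √47.55 ≈ 6.90 m/s.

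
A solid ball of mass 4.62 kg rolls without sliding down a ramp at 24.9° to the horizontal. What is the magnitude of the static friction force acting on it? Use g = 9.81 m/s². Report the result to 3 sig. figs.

The moment of inertia is (2/5)MR², giving k ≡ I/(MR²) = 0.4.
Newton's second law down the slope: Mg sinθ − f = Ma. The torque equation fR = Iα (with α = a/R) gives f = kMa.
Combining, a = g sinθ/(1+k) and f = kMa = kMg sinθ/(1+k).
f = 0.4 × 4.62 × 9.81 × sin24.9° / 1.4 ≈ 5.45 N.

f ≈ 5.45 N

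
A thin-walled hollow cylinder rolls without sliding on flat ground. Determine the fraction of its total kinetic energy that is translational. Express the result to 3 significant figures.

fraction ≈ 0.500

The moment of inertia is MR², giving k ≡ I/(MR²) = 1.
With ω = v/R, KE_trans = ½Mv² and KE_rot = ½Iω² = ½kMv², so KE_total = ½(1+k)Mv².
The translational fraction is therefore 1/(1+k) = 1/2 ≈ 0.500.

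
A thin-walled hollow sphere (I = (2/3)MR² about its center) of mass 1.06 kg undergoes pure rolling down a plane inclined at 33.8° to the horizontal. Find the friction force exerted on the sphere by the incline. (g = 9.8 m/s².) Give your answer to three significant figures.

f ≈ 2.31 N

The moment of inertia is (2/3)MR², giving k ≡ I/(MR²) = 2/3.
Translational: Mg sinθ − f = Ma. Rotational about the CM: fR = Iα = kMRa, so f = kMa.
Combining, a = g sinθ/(1+k) and f = kMa = kMg sinθ/(1+k).
f = (2/3) × 1.06 × 9.8 × sin33.8° / 1.667 ≈ 2.31 N.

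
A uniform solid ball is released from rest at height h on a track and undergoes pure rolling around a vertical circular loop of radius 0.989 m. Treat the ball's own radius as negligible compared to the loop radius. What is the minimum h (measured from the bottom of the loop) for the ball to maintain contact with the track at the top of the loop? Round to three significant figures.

For this body I = (2/5)MR², i.e. k = I/(MR²) = 0.4.
At the top, contact is just lost when gravity alone supplies the centripetal force: Mg = Mv_top²/r, i.e. v_top² = gr.
With ω = v/R, the kinetic energy at speed v is ½(1+k)Mv² = (7/10)Mv².
Energy conservation from release (height h) to the top (height 2r): Mgh = Mg(2r) + (7/10)M·gr.
Thus h_min = 2r + (1+k)r/2 = r(2 + 1.4/2) = 0.989 × 2.7 ≈ 2.67 m.

h_min ≈ 2.67 m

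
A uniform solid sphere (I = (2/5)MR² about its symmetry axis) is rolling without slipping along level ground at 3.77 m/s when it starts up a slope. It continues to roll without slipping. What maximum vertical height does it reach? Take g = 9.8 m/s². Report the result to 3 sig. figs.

h ≈ 1.02 m

Here I = (2/5)MR², so the shape factor k = I/(MR²) = 0.4.
The rolling condition ω = v/R makes the rotational term ½I(v/R)² = ½kMv², so KE_total = ½(1+k)Mv² = (7/10)Mv².
At the top the kinetic energy is zero, so (7/10)Mv₀² = Mgh.
Thus h = (1+k)v₀²/(2g) = 1.4 × 3.77² / (2 × 9.8) ≈ 1.02 m.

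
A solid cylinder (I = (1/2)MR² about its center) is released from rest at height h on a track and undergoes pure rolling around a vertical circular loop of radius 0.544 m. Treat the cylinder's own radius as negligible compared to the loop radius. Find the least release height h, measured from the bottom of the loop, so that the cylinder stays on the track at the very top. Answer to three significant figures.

h_min ≈ 1.50 m

For this body I = (1/2)MR², i.e. k = I/(MR²) = 0.5.
At the top, contact is just lost when gravity alone supplies the centripetal force: Mg = Mv_top²/r, i.e. v_top² = gr.
With ω = v/R, the kinetic energy at speed v is ½(1+k)Mv² = (3/4)Mv².
Energy conservation from release (height h) to the top (height 2r): Mgh = Mg(2r) + (3/4)M·gr.
Thus h_min = 2r + (1+k)r/2 = r(2 + 1.5/2) = 0.544 × 2.75 ≈ 1.50 m.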